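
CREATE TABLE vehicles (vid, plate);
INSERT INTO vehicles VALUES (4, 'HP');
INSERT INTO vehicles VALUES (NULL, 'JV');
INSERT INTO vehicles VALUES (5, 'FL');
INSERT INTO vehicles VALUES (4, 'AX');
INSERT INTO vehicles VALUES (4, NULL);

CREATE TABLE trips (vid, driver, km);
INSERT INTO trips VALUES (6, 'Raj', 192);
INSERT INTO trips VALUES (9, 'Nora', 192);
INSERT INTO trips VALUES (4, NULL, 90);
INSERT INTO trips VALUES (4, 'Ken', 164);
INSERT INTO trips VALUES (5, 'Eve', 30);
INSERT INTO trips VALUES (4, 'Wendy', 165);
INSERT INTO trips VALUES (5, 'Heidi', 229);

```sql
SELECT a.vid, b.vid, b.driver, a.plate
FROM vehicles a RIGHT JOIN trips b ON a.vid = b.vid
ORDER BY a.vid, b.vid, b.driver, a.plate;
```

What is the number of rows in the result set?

RIGHT JOIN keeps every row from `trips`; unmatched rows get NULL for `vehicles`'s columns.
Matching on a.vid = b.vid. A NULL in a compared column never satisfies the condition.
- vid=4: 3 matching b row(s), so 3 row(s) emitted.
- vid=NULL: no matching b row.
- vid=5: 2 matching b row(s), so 2 row(s) emitted.
- vid=4: 3 matching b row(s), so 3 row(s) emitted.
- vid=4: 3 matching b row(s), so 3 row(s) emitted.
- 2 b row(s) had no a match → kept, a columns NULL.
Total: 11 matched + 2 padded = 13 rows.

13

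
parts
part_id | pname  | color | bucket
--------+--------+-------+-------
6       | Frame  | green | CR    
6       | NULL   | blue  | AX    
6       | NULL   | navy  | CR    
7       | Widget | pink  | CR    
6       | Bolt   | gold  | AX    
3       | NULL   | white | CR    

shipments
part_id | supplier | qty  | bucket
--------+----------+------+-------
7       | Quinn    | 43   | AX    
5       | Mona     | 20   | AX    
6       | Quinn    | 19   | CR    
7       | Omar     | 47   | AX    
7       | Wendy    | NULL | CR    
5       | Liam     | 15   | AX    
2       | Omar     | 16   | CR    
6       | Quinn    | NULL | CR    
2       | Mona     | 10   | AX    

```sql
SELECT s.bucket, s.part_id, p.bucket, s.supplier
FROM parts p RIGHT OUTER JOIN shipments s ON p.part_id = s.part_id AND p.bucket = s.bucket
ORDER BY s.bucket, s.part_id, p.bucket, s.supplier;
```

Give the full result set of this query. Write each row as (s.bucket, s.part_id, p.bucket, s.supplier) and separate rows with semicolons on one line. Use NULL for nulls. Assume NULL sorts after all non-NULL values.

(AX, 2, NULL, Mona); (AX, 5, NULL, Liam); (AX, 5, NULL, Mona); (AX, 7, NULL, Omar); (AX, 7, NULL, Quinn); (CR, 2, NULL, Omar); (CR, 6, CR, Quinn); (CR, 6, CR, Quinn); (CR, 6, CR, Quinn); (CR, 6, CR, Quinn); (CR, 7, CR, Wendy)

RIGHT JOIN keeps every row from `shipments`; unmatched rows get NULL for `parts`'s columns.
Matching on p.part_id = s.part_id AND p.bucket = s.bucket.
- p row (part_id=6, bucket=CR): matches 2 s row(s) → 2 output row(s).
- p row (part_id=6, bucket=AX): no match.
- p row (part_id=6, bucket=CR): matches 2 s row(s) → 2 output row(s).
- p row (part_id=7, bucket=CR): matches 1 s row(s) → 1 output row(s).
- p row (part_id=6, bucket=AX): no match.
- p row (part_id=3, bucket=CR): no match.
- 6 row(s) from s found no p partner → padded with NULL.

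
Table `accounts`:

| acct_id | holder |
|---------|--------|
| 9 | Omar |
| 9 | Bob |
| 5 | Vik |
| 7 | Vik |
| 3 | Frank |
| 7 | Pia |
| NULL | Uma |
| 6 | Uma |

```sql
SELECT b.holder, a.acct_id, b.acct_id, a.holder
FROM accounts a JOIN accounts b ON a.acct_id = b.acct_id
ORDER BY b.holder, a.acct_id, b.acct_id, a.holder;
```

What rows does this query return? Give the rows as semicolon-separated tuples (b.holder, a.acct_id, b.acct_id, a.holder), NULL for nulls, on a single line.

INNER JOIN keeps only pairs where the ON condition holds.
Matching on a.acct_id = b.acct_id. A NULL in a compared column never satisfies the condition.
- acct_id=9: 2 matching b row(s), so 2 row(s) emitted.
- acct_id=9: 2 matching b row(s), so 2 row(s) emitted.
- acct_id=5: 1 matching b row(s), so 1 row(s) emitted.
- acct_id=7: 2 matching b row(s), so 2 row(s) emitted.
- acct_id=3: 1 matching b row(s), so 1 row(s) emitted.
- acct_id=7: 2 matching b row(s), so 2 row(s) emitted.
- acct_id=NULL: no matching b row, dropped.
- acct_id=6: 1 matching b row(s), so 1 row(s) emitted.

(Bob, 9, 9, Bob); (Bob, 9, 9, Omar); (Frank, 3, 3, Frank); (Omar, 9, 9, Bob); (Omar, 9, 9, Omar); (Pia, 7, 7, Pia); (Pia, 7, 7, Vik); (Uma, 6, 6, Uma); (Vik, 5, 5, Vik); (Vik, 7, 7, Pia); (Vik, 7, 7, Vik)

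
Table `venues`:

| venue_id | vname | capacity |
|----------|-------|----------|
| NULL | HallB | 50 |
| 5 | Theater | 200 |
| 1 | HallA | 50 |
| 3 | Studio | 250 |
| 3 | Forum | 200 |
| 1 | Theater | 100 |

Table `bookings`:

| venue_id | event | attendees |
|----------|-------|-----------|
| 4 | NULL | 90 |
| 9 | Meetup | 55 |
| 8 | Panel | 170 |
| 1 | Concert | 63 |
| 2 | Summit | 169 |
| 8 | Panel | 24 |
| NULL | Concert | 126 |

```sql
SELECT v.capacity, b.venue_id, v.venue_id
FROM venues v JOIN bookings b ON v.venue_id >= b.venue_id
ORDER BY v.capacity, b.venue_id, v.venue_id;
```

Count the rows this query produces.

INNER JOIN keeps only pairs where the ON condition holds.
Matching on v.venue_id >= b.venue_id. A NULL in a compared column never satisfies the condition.
- v[0] venue_id=NULL → no match; dropped.
- v[1] venue_id=5 → 3 match(es) in b → 3 row(s).
- v[2] venue_id=1 → 1 match(es) in b → 1 row(s).
- v[3] venue_id=3 → 2 match(es) in b → 2 row(s).
- v[4] venue_id=3 → 2 match(es) in b → 2 row(s).
- v[5] venue_id=1 → 1 match(es) in b → 1 row(s).
Total: 9 rows.

9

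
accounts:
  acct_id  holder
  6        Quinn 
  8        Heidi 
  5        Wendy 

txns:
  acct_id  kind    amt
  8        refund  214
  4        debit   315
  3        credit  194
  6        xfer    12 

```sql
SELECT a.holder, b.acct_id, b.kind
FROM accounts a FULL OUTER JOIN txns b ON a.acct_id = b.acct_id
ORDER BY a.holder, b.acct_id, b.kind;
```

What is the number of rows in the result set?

5

FULL OUTER JOIN keeps every row from both sides; unmatched rows get NULL for the other side's columns.
Matching on a.acct_id = b.acct_id.
- a[0] acct_id=6 → 1 match(es) in b → 1 row(s).
- a[1] acct_id=8 → 1 match(es) in b → 1 row(s).
- a[2] acct_id=5 → no match; kept with NULLs on the b side.
- 2 b row(s) had no a match → kept, a columns NULL.
Total: 2 matched + 3 padded = 5 rows.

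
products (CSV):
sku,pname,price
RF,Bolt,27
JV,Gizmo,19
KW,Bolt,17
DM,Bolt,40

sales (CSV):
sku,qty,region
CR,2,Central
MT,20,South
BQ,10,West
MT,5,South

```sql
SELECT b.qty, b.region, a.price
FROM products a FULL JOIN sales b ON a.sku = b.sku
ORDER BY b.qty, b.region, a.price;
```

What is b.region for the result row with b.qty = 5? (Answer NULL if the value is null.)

South

FULL OUTER JOIN keeps every row from both sides; unmatched rows get NULL for the other side's columns.
Matching on a.sku = b.sku.
- a[0] sku=RF → no match; kept with NULLs on the b side.
- a[1] sku=JV → no match; kept with NULLs on the b side.
- a[2] sku=KW → no match; kept with NULLs on the b side.
- a[3] sku=DM → no match; kept with NULLs on the b side.
- 4 b row(s) had no a match → kept, a columns NULL.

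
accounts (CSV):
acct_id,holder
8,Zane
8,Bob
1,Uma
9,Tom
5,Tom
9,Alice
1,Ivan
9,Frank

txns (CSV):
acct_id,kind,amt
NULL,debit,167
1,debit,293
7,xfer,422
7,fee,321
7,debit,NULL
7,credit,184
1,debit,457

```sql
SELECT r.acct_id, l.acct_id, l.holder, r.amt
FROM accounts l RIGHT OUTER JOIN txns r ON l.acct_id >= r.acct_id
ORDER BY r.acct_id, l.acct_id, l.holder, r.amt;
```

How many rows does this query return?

37

RIGHT JOIN keeps every row from `txns`; unmatched rows get NULL for `accounts`'s columns.
Matching on l.acct_id >= r.acct_id. A NULL in a compared column never satisfies the condition.
- l (acct_id=8) pairs with 6 row(s) of r.
- l (acct_id=8) pairs with 6 row(s) of r.
- l (acct_id=1) pairs with 2 row(s) of r.
- l (acct_id=9) pairs with 6 row(s) of r.
- l (acct_id=5) pairs with 2 row(s) of r.
- l (acct_id=9) pairs with 6 row(s) of r.
- l (acct_id=1) pairs with 2 row(s) of r.
- l (acct_id=9) pairs with 6 row(s) of r.
- 1 r row(s) had no l match → kept, l columns NULL.
Total: 36 matched + 1 padded = 37 rows.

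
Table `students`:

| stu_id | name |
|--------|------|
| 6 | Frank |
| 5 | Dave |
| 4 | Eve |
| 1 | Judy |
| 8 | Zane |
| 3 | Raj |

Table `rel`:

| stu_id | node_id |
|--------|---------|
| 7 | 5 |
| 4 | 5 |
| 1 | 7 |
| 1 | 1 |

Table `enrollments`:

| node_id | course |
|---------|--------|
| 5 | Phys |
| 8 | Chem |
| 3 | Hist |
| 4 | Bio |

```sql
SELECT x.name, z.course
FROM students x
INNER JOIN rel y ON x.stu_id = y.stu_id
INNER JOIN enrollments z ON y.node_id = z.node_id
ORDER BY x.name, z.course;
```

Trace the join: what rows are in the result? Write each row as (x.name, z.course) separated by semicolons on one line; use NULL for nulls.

(Eve, Phys)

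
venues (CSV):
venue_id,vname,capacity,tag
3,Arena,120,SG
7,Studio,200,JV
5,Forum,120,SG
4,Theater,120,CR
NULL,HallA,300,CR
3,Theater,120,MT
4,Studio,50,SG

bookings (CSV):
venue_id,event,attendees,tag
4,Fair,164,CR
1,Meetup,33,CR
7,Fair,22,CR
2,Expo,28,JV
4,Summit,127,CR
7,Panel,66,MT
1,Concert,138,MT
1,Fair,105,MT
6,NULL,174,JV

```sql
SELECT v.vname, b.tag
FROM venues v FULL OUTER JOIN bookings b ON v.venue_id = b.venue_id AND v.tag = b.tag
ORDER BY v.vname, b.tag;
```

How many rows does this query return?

FULL OUTER JOIN keeps every row from both sides; unmatched rows get NULL for the other side's columns.
Matching on v.venue_id = b.venue_id AND v.tag = b.tag. A NULL in a compared column never satisfies the condition.
Matched pairs: 2; unmatched v rows kept: 6; unmatched b rows kept: 7.
Total: 2 matched + 13 padded = 15 rows.

15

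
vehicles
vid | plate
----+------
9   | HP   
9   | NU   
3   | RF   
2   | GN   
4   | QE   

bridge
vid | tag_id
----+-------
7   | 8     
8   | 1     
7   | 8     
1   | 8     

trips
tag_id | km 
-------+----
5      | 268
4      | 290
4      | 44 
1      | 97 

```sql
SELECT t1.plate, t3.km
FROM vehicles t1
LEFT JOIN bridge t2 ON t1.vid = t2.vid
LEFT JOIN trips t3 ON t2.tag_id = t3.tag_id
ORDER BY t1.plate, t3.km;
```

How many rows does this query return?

Evaluate left to right. First `vehicles t1 LEFT JOIN bridge t2` on vid: 5 row(s).
Then LEFT JOIN `trips t3` on tag_id: each of those 5 rows is kept; rows whose t2.tag_id has no match in t3 get NULL for t3's columns.
Result: 5 row(s).

5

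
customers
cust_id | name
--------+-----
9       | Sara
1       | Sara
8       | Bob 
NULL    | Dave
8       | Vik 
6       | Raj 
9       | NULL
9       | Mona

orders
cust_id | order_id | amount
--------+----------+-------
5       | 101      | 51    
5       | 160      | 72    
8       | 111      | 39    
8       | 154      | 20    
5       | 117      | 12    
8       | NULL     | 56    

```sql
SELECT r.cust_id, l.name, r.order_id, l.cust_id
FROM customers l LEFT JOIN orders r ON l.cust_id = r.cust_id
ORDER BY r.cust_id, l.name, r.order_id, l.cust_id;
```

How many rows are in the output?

LEFT JOIN keeps every row from `customers`; unmatched rows get NULL for `orders`'s columns.
Matching on l.cust_id = r.cust_id. A NULL in a compared column never satisfies the condition.
- l (cust_id=9) has no partner → padded with NULL.
- l (cust_id=1) has no partner → padded with NULL.
- l (cust_id=8) pairs with 3 row(s) of r.
- l (cust_id=NULL) has no partner → padded with NULL.
- l (cust_id=8) pairs with 3 row(s) of r.
- l (cust_id=6) has no partner → padded with NULL.
- l (cust_id=9) has no partner → padded with NULL.
- l (cust_id=9) has no partner → padded with NULL.
Total: 6 matched + 6 padded = 12 rows.

12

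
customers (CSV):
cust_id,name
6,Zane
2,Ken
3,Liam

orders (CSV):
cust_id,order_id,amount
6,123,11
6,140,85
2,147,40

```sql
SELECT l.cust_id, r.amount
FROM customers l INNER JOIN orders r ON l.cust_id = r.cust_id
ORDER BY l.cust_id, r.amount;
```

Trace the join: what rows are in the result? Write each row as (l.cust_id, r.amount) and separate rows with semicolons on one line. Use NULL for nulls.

(2, 40); (6, 11); (6, 85)

INNER JOIN keeps only pairs where the ON condition holds.
Matching on l.cust_id = r.cust_id.
Matched pairs: 3.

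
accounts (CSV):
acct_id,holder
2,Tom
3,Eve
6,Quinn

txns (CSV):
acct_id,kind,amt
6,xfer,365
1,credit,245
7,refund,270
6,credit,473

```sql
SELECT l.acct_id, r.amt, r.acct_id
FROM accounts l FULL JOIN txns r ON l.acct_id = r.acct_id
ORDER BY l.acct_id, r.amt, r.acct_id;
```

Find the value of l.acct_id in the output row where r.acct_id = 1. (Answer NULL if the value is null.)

FULL OUTER JOIN keeps every row from both sides; unmatched rows get NULL for the other side's columns.
Matching on l.acct_id = r.acct_id.
- acct_id=2: no r row matches, row kept with r columns NULL.
- acct_id=3: no r row matches, row kept with r columns NULL.
- acct_id=6: 2 matching r row(s), so 2 row(s) emitted.
- plus 2 unmatched r row(s), each kept with NULL l columns.

NULL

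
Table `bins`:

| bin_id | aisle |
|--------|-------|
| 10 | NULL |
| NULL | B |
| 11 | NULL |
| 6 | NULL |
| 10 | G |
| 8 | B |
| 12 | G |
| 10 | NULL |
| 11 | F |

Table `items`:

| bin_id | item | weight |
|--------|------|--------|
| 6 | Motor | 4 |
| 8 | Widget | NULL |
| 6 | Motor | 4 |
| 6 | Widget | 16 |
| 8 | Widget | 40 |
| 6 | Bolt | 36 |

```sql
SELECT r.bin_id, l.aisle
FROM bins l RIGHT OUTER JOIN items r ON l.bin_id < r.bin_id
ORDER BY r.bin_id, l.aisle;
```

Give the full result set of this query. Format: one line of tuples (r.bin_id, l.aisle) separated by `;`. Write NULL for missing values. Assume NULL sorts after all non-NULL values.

(6, NULL); (6, NULL); (6, NULL); (6, NULL); (8, NULL); (8, NULL)

RIGHT JOIN keeps every row from `items`; unmatched rows get NULL for `bins`'s columns.
Matching on l.bin_id < r.bin_id. A NULL in a compared column never satisfies the condition.
- l (bin_id=10) has no partner in r.
- l (bin_id=NULL) has no partner in r.
- l (bin_id=11) has no partner in r.
- l (bin_id=6) pairs with 2 row(s) of r.
- l (bin_id=10) has no partner in r.
- l (bin_id=8) has no partner in r.
- l (bin_id=12) has no partner in r.
- l (bin_id=10) has no partner in r.
- l (bin_id=11) has no partner in r.
- 4 r row(s) had no l match → kept, l columns NULL.
After projecting and ordering:
r.bin_id | l.aisle
6 | NULL
6 | NULL
6 | NULL
6 | NULL
8 | NULL
8 | NULL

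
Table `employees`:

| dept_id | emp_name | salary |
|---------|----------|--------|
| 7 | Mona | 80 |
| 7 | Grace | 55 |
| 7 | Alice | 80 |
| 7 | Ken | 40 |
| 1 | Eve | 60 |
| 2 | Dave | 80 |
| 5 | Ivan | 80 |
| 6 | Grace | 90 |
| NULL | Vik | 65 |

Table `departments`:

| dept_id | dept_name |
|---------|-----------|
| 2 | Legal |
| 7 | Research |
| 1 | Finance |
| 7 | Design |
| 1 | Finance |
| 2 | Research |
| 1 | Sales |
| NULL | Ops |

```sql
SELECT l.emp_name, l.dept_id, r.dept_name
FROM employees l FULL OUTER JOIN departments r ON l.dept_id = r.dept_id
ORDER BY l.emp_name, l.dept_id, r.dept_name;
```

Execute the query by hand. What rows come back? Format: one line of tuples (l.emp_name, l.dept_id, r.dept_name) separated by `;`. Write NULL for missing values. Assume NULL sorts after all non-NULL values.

(Alice, 7, Design); (Alice, 7, Research); (Dave, 2, Legal); (Dave, 2, Research); (Eve, 1, Finance); (Eve, 1, Finance); (Eve, 1, Sales); (Grace, 6, NULL); (Grace, 7, Design); (Grace, 7, Research); (Ivan, 5, NULL); (Ken, 7, Design); (Ken, 7, Research); (Mona, 7, Design); (Mona, 7, Research); (Vik, NULL, NULL); (NULL, NULL, Ops)

FULL OUTER JOIN keeps every row from both sides; unmatched rows get NULL for the other side's columns.
Matching on l.dept_id = r.dept_id. A NULL in a compared column never satisfies the condition.
Matched pairs: 13; unmatched l rows kept: 3; unmatched r rows kept: 1.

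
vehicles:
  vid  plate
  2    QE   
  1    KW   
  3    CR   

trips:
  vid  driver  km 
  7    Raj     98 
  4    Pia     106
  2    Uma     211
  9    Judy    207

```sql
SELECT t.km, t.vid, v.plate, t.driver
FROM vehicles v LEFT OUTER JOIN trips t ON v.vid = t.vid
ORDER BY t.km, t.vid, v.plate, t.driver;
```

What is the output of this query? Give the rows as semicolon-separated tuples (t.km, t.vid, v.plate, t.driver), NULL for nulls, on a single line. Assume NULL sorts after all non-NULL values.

LEFT JOIN keeps every row from `vehicles`; unmatched rows get NULL for `trips`'s columns.
Matching on v.vid = t.vid.
- v row (vid=2): matches 1 t row(s) → 1 output row(s).
- v row (vid=1): no match → kept, t columns NULL.
- v row (vid=3): no match → kept, t columns NULL.
After projecting and ordering:
t.km | t.vid | v.plate | t.driver
211 | 2 | QE | Uma
NULL | NULL | CR | NULL
NULL | NULL | KW | NULL

(211, 2, QE, Uma); (NULL, NULL, CR, NULL); (NULL, NULL, KW, NULL)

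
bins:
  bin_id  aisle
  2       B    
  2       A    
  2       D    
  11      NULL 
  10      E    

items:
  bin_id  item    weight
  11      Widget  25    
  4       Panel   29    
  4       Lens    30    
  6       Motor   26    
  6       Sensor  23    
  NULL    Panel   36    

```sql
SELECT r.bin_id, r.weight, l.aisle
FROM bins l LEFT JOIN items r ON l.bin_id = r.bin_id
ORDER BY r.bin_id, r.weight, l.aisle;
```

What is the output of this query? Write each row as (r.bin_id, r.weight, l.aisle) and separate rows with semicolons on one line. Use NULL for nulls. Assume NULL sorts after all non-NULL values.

LEFT JOIN keeps every row from `bins`; unmatched rows get NULL for `items`'s columns.
Matching on l.bin_id = r.bin_id. A NULL in a compared column never satisfies the condition.
Matched pairs: 1; unmatched l rows kept: 4.

(11, 25, NULL); (NULL, NULL, A); (NULL, NULL, B); (NULL, NULL, D); (NULL, NULL, E)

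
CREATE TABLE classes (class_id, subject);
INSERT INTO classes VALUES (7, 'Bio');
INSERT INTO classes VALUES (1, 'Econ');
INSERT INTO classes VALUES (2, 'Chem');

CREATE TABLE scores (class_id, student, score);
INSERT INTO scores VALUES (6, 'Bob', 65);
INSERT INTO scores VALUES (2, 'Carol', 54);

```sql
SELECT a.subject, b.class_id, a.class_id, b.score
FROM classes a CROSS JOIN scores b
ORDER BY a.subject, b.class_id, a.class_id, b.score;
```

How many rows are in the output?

6

CROSS JOIN pairs every row of `classes` with every row of `scores`: 3 × 2 = 6 rows.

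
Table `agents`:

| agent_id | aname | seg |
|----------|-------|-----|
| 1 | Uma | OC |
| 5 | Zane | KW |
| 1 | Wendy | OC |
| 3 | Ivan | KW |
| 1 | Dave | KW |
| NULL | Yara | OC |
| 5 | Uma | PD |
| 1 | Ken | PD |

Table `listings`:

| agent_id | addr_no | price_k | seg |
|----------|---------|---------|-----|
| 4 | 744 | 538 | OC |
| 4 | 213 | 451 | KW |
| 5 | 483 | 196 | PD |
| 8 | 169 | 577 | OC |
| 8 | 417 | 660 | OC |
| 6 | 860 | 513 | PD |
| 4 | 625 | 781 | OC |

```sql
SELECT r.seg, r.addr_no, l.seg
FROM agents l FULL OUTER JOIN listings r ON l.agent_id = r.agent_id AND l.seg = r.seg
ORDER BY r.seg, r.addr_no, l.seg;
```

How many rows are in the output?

14

FULL OUTER JOIN keeps every row from both sides; unmatched rows get NULL for the other side's columns.
Matching on l.agent_id = r.agent_id AND l.seg = r.seg. A NULL in a compared column never satisfies the condition.
- agent_id=1, seg=OC: no r row matches, row kept with r columns NULL.
- agent_id=5, seg=KW: no r row matches, row kept with r columns NULL.
- agent_id=1, seg=OC: no r row matches, row kept with r columns NULL.
- agent_id=3, seg=KW: no r row matches, row kept with r columns NULL.
- agent_id=1, seg=KW: no r row matches, row kept with r columns NULL.
- agent_id=NULL, seg=OC: no r row matches, row kept with r columns NULL.
- agent_id=5, seg=PD: 1 matching r row(s), so 1 row(s) emitted.
- agent_id=1, seg=PD: no r row matches, row kept with r columns NULL.
- 6 r row(s) had no l match → kept, l columns NULL.
Total: 1 matched + 13 padded = 14 rows.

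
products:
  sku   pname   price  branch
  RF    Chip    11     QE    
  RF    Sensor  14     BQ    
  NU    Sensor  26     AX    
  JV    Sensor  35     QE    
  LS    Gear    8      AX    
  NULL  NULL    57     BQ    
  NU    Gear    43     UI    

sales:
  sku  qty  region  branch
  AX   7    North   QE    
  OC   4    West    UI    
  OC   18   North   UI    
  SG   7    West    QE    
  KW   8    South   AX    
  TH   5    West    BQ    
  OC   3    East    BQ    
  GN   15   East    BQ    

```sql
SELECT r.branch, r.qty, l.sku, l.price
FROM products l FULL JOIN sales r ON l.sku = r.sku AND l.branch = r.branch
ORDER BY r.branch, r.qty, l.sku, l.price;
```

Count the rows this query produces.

15

FULL OUTER JOIN keeps every row from both sides; unmatched rows get NULL for the other side's columns.
Matching on l.sku = r.sku AND l.branch = r.branch. A NULL in a compared column never satisfies the condition.
- l[0] sku=RF, branch=QE → no match; kept with NULLs on the r side.
- l[1] sku=RF, branch=BQ → no match; kept with NULLs on the r side.
- l[2] sku=NU, branch=AX → no match; kept with NULLs on the r side.
- l[3] sku=JV, branch=QE → no match; kept with NULLs on the r side.
- l[4] sku=LS, branch=AX → no match; kept with NULLs on the r side.
- l[5] sku=NULL, branch=BQ → no match; kept with NULLs on the r side.
- l[6] sku=NU, branch=UI → no match; kept with NULLs on the r side.
- plus 8 unmatched r row(s), each kept with NULL l columns.
Total: 0 matched + 15 padded = 15 rows.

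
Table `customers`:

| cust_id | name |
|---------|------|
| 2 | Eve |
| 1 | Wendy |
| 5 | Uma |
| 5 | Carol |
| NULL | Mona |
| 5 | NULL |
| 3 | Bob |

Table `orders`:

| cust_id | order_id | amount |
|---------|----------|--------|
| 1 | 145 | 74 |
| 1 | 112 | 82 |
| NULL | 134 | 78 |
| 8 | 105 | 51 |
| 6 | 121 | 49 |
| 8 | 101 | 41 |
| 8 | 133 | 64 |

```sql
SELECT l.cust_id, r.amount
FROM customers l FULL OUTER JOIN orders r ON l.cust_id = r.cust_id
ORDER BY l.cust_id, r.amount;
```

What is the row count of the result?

13

FULL OUTER JOIN keeps every row from both sides; unmatched rows get NULL for the other side's columns.
Matching on l.cust_id = r.cust_id. A NULL in a compared column never satisfies the condition.
- cust_id=2: no r row matches, row kept with r columns NULL.
- cust_id=1: 2 matching r row(s), so 2 row(s) emitted.
- cust_id=5: no r row matches, row kept with r columns NULL.
- cust_id=5: no r row matches, row kept with r columns NULL.
- cust_id=NULL: no r row matches, row kept with r columns NULL.
- cust_id=5: no r row matches, row kept with r columns NULL.
- cust_id=3: no r row matches, row kept with r columns NULL.
- plus 5 unmatched r row(s), each kept with NULL l columns.
Total: 2 matched + 11 padded = 13 rows.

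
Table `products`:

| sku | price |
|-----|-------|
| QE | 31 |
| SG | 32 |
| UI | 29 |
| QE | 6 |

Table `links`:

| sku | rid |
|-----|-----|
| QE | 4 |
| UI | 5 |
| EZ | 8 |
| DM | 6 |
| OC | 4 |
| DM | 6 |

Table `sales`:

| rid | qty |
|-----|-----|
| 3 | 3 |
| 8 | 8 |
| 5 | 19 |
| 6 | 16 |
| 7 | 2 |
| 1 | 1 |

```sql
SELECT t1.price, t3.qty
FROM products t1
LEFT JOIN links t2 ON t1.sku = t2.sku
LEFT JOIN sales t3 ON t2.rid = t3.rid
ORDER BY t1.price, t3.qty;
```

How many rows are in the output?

Step 1 — t1 LEFT JOIN t2 on sku → 4 row(s).
Then LEFT JOIN `sales t3` on rid: each of those 4 rows is kept; rows whose t2.rid has no match in t3 get NULL for t3's columns.
Result: 4 row(s).

4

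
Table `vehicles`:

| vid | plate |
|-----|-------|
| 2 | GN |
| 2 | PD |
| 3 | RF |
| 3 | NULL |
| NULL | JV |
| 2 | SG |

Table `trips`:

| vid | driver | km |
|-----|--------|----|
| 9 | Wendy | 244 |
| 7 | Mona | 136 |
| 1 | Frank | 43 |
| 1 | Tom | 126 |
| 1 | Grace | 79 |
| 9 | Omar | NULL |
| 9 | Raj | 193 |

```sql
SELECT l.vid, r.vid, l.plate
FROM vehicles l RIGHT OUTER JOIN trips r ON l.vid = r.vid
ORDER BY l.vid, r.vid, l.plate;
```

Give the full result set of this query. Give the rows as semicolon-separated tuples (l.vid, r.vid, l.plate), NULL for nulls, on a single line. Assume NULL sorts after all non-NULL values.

RIGHT JOIN keeps every row from `trips`; unmatched rows get NULL for `vehicles`'s columns.
Matching on l.vid = r.vid. A NULL in a compared column never satisfies the condition.
Matched pairs: 0; unmatched r rows kept: 7.

(NULL, 1, NULL); (NULL, 1, NULL); (NULL, 1, NULL); (NULL, 7, NULL); (NULL, 9, NULL); (NULL, 9, NULL); (NULL, 9, NULL)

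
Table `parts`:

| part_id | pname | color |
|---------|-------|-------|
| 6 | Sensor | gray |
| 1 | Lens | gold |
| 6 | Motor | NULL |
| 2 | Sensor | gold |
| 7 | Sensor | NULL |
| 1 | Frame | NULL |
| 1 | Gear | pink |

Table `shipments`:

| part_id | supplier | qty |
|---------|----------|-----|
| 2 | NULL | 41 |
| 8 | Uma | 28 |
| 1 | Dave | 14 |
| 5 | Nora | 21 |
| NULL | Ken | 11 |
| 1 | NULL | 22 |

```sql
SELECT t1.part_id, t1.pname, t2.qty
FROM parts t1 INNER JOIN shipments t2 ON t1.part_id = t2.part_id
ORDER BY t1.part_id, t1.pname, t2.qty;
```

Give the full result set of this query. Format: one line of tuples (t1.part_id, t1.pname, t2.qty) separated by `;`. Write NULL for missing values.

INNER JOIN keeps only pairs where the ON condition holds.
Matching on t1.part_id = t2.part_id. A NULL in a compared column never satisfies the condition.
Matched pairs: 7.

(1, Frame, 14); (1, Frame, 22); (1, Gear, 14); (1, Gear, 22); (1, Lens, 14); (1, Lens, 22); (2, Sensor, 41)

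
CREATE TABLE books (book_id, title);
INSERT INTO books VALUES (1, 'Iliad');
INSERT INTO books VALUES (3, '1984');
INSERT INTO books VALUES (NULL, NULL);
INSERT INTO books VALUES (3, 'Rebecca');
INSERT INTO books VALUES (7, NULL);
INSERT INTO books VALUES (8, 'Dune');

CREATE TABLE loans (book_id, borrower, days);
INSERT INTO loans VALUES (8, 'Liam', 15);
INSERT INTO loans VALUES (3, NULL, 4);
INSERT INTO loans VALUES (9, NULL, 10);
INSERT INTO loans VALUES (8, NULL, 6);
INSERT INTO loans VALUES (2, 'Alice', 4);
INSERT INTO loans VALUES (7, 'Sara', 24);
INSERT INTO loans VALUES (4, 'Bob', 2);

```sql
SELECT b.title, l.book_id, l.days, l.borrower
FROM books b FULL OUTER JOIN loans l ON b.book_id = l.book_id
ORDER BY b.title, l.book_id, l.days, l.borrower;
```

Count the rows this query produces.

FULL OUTER JOIN keeps every row from both sides; unmatched rows get NULL for the other side's columns.
Matching on b.book_id = l.book_id. A NULL in a compared column never satisfies the condition.
- book_id=1: no l row matches, row kept with l columns NULL.
- book_id=3: 1 matching l row(s), so 1 row(s) emitted.
- book_id=NULL: no l row matches, row kept with l columns NULL.
- book_id=3: 1 matching l row(s), so 1 row(s) emitted.
- book_id=7: 1 matching l row(s), so 1 row(s) emitted.
- book_id=8: 2 matching l row(s), so 2 row(s) emitted.
- 3 row(s) from l found no b partner → padded with NULL.
Total: 5 matched + 5 padded = 10 rows.

10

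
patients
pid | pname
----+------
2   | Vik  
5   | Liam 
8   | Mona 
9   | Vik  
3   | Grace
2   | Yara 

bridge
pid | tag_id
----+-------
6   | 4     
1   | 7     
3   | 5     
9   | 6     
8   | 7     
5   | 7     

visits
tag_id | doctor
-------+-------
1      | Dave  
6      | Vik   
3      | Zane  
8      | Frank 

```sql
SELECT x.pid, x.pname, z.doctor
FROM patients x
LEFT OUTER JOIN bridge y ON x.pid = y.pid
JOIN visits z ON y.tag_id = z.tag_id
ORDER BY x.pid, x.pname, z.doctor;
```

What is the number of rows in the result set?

Step 1 — x LEFT JOIN y on pid → 6 row(s).
Then INNER JOIN `visits z` on tag_id: keep only rows whose y.tag_id appears in z.
Result: 1 row(s).

1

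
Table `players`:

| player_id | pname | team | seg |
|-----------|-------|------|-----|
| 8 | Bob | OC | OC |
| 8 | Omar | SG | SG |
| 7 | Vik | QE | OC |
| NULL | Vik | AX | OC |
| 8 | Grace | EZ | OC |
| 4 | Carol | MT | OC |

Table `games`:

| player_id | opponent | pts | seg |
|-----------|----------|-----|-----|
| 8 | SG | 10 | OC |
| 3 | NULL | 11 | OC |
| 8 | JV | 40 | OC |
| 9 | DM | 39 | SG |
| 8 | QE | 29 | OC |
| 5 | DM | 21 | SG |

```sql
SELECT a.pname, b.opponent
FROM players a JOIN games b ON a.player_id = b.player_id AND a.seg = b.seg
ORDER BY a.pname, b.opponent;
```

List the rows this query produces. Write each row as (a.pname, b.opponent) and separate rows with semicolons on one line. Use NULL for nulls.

(Bob, JV); (Bob, QE); (Bob, SG); (Grace, JV); (Grace, QE); (Grace, SG)

INNER JOIN keeps only pairs where the ON condition holds.
Matching on a.player_id = b.player_id AND a.seg = b.seg. A NULL in a compared column never satisfies the condition.
- a[0] player_id=8, seg=OC → 3 match(es) in b → 3 row(s).
- a[1] player_id=8, seg=SG → no match; dropped.
- a[2] player_id=7, seg=OC → no match; dropped.
- a[3] player_id=NULL, seg=OC → no match; dropped.
- a[4] player_id=8, seg=OC → 3 match(es) in b → 3 row(s).
- a[5] player_id=4, seg=OC → no match; dropped.
After projecting and ordering:
a.pname | b.opponent
Bob | JV
Bob | QE
Bob | SG
Grace | JV
Grace | QE
Grace | SG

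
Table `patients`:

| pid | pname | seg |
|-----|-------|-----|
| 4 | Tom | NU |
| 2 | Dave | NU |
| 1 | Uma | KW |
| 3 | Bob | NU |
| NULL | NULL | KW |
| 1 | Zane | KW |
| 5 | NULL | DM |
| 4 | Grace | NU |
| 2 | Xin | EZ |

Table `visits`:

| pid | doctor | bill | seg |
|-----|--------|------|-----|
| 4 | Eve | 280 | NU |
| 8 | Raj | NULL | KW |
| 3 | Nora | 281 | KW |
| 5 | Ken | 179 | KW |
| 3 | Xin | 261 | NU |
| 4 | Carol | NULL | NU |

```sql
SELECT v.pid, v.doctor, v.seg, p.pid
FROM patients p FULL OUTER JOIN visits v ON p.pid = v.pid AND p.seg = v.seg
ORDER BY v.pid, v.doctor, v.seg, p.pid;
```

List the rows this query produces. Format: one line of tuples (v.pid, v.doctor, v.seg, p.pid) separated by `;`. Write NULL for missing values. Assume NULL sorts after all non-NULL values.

FULL OUTER JOIN keeps every row from both sides; unmatched rows get NULL for the other side's columns.
Matching on p.pid = v.pid AND p.seg = v.seg. A NULL in a compared column never satisfies the condition.
- pid=4, seg=NU: 2 matching v row(s), so 2 row(s) emitted.
- pid=2, seg=NU: no v row matches, row kept with v columns NULL.
- pid=1, seg=KW: no v row matches, row kept with v columns NULL.
- pid=3, seg=NU: 1 matching v row(s), so 1 row(s) emitted.
- pid=NULL, seg=KW: no v row matches, row kept with v columns NULL.
- pid=1, seg=KW: no v row matches, row kept with v columns NULL.
- pid=5, seg=DM: no v row matches, row kept with v columns NULL.
- pid=4, seg=NU: 2 matching v row(s), so 2 row(s) emitted.
- pid=2, seg=EZ: no v row matches, row kept with v columns NULL.
- 3 v row(s) had no p match → kept, p columns NULL.

(3, Nora, KW, NULL); (3, Xin, NU, 3); (4, Carol, NU, 4); (4, Carol, NU, 4); (4, Eve, NU, 4); (4, Eve, NU, 4); (5, Ken, KW, NULL); (8, Raj, KW, NULL); (NULL, NULL, NULL, 1); (NULL, NULL, NULL, 1); (NULL, NULL, NULL, 2); (NULL, NULL, NULL, 2); (NULL, NULL, NULL, 5); (NULL, NULL, NULL, NULL)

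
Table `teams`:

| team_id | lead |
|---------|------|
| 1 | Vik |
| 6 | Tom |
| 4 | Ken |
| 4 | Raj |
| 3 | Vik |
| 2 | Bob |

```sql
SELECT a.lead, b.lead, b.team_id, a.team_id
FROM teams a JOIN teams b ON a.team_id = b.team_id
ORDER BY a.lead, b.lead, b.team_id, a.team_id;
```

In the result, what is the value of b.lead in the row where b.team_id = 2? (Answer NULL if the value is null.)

Bob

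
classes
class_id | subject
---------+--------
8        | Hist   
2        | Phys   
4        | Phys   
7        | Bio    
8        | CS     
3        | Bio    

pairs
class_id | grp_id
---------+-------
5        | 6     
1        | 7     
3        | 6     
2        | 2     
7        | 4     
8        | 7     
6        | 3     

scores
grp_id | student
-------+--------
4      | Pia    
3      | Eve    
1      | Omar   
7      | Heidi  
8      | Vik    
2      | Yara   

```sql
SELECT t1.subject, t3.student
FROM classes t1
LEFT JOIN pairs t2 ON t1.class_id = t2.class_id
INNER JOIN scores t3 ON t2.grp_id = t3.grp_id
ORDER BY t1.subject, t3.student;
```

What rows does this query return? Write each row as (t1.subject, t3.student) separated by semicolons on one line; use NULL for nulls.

Evaluate left to right. First `classes t1 LEFT JOIN pairs t2` on class_id: 6 row(s).
Then INNER JOIN `scores t3` on grp_id: keep only rows whose t2.grp_id appears in t3.

(Bio, Pia); (CS, Heidi); (Hist, Heidi); (Phys, Yara)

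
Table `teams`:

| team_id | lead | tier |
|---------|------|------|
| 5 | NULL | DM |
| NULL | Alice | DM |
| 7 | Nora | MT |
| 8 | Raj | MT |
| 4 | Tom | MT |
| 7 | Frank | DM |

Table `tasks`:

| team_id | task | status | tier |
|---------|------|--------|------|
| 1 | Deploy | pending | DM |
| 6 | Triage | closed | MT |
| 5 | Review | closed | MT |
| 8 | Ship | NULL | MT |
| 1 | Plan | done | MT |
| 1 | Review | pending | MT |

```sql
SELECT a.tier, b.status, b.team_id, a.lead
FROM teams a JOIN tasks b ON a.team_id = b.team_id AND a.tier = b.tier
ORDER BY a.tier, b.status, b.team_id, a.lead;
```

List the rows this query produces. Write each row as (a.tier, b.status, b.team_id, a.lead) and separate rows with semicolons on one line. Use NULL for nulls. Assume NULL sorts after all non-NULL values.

INNER JOIN keeps only pairs where the ON condition holds.
Matching on a.team_id = b.team_id AND a.tier = b.tier. A NULL in a compared column never satisfies the condition.
- team_id=5, tier=DM: no matching b row, dropped.
- team_id=NULL, tier=DM: no matching b row, dropped.
- team_id=7, tier=MT: no matching b row, dropped.
- team_id=8, tier=MT: 1 matching b row(s), so 1 row(s) emitted.
- team_id=4, tier=MT: no matching b row, dropped.
- team_id=7, tier=DM: no matching b row, dropped.
After projecting and ordering:
a.tier | b.status | b.team_id | a.lead
MT | NULL | 8 | Raj

(MT, NULL, 8, Raj)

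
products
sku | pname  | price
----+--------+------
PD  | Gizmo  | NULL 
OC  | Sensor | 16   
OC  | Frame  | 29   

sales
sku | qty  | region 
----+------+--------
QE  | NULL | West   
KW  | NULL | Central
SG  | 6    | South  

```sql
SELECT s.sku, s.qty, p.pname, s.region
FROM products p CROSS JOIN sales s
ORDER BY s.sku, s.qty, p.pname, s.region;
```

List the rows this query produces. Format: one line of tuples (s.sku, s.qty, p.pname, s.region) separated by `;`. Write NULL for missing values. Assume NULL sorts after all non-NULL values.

(KW, NULL, Frame, Central); (KW, NULL, Gizmo, Central); (KW, NULL, Sensor, Central); (QE, NULL, Frame, West); (QE, NULL, Gizmo, West); (QE, NULL, Sensor, West); (SG, 6, Frame, South); (SG, 6, Gizmo, South); (SG, 6, Sensor, South)

CROSS JOIN pairs every row of `products` with every row of `sales`: 3 × 3 = 9 rows.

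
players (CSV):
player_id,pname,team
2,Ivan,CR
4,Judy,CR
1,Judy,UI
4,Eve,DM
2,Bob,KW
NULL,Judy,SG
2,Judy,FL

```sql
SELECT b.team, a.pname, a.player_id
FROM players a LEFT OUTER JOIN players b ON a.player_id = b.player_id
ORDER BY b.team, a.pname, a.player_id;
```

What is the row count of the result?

15

LEFT JOIN keeps every row from `players a`; unmatched rows get NULL for `players b`'s columns.
Matching on a.player_id = b.player_id. A NULL in a compared column never satisfies the condition.
- a (player_id=2) pairs with 3 row(s) of b.
- a (player_id=4) pairs with 2 row(s) of b.
- a (player_id=1) pairs with 1 row(s) of b.
- a (player_id=4) pairs with 2 row(s) of b.
- a (player_id=2) pairs with 3 row(s) of b.
- a (player_id=NULL) has no partner → padded with NULL.
- a (player_id=2) pairs with 3 row(s) of b.
Total: 14 matched + 1 padded = 15 rows.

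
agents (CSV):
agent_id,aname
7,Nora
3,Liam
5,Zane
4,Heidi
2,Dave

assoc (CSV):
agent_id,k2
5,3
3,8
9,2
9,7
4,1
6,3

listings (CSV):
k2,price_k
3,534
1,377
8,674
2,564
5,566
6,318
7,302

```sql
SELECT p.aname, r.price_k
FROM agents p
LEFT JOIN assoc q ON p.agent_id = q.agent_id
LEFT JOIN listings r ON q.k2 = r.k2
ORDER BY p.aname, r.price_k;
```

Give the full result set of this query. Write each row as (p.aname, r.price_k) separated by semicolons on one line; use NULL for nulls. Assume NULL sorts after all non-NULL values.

Evaluate left to right. First `agents p LEFT JOIN assoc q` on agent_id: 5 row(s).
Then LEFT JOIN `listings r` on k2: each of those 5 rows is kept; rows whose q.k2 has no match in r get NULL for r's columns.

(Dave, NULL); (Heidi, 377); (Liam, 674); (Nora, NULL); (Zane, 534)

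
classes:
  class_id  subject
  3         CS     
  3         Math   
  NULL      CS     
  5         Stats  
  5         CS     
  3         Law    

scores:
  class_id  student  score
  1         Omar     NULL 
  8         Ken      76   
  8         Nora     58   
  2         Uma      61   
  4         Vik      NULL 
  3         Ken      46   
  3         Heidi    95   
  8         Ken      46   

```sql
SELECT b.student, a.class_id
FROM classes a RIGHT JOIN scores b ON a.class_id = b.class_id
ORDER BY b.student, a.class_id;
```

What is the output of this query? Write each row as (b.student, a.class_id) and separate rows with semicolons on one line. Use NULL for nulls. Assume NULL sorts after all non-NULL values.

RIGHT JOIN keeps every row from `scores`; unmatched rows get NULL for `classes`'s columns.
Matching on a.class_id = b.class_id. A NULL in a compared column never satisfies the condition.
- a (class_id=3) pairs with 2 row(s) of b.
- a (class_id=3) pairs with 2 row(s) of b.
- a (class_id=NULL) has no partner in b.
- a (class_id=5) has no partner in b.
- a (class_id=5) has no partner in b.
- a (class_id=3) pairs with 2 row(s) of b.
- 6 b row(s) had no a match → kept, a columns NULL.

(Heidi, 3); (Heidi, 3); (Heidi, 3); (Ken, 3); (Ken, 3); (Ken, 3); (Ken, NULL); (Ken, NULL); (Nora, NULL); (Omar, NULL); (Uma, NULL); (Vik, NULL)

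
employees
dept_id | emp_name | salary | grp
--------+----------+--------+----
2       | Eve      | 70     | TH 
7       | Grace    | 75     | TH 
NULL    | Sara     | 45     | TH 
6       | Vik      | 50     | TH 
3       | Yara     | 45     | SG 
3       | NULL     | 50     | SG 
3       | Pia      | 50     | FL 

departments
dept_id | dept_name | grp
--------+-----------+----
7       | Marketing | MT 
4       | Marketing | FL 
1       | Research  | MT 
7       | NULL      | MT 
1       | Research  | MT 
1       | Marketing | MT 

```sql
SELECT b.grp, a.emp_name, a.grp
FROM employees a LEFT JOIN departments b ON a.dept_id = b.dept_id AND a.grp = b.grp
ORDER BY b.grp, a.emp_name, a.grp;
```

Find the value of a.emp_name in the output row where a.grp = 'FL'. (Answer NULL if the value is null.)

Pia

LEFT JOIN keeps every row from `employees`; unmatched rows get NULL for `departments`'s columns.
Matching on a.dept_id = b.dept_id AND a.grp = b.grp. A NULL in a compared column never satisfies the condition.
- a row (dept_id=2, grp=TH): no match → kept, b columns NULL.
- a row (dept_id=7, grp=TH): no match → kept, b columns NULL.
- a row (dept_id=NULL, grp=TH): no match → kept, b columns NULL.
- a row (dept_id=6, grp=TH): no match → kept, b columns NULL.
- a row (dept_id=3, grp=SG): no match → kept, b columns NULL.
- a row (dept_id=3, grp=SG): no match → kept, b columns NULL.
- a row (dept_id=3, grp=FL): no match → kept, b columns NULL.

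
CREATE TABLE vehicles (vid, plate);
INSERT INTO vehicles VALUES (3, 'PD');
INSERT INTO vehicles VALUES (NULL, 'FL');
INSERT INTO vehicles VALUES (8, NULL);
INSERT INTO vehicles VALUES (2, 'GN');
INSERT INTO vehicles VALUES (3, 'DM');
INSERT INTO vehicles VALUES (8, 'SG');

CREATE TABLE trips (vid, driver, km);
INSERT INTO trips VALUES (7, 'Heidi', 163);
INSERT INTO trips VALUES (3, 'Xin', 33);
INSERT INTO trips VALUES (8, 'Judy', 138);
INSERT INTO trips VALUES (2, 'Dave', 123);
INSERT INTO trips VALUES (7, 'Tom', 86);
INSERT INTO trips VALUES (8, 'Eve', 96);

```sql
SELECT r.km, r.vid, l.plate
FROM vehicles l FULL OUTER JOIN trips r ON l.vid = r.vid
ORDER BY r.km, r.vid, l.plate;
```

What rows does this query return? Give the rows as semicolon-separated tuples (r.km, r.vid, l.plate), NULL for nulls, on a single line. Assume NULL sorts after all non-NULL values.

FULL OUTER JOIN keeps every row from both sides; unmatched rows get NULL for the other side's columns.
Matching on l.vid = r.vid. A NULL in a compared column never satisfies the condition.
Matched pairs: 7; unmatched l rows kept: 1; unmatched r rows kept: 2.

(33, 3, DM); (33, 3, PD); (86, 7, NULL); (96, 8, SG); (96, 8, NULL); (123, 2, GN); (138, 8, SG); (138, 8, NULL); (163, 7, NULL); (NULL, NULL, FL)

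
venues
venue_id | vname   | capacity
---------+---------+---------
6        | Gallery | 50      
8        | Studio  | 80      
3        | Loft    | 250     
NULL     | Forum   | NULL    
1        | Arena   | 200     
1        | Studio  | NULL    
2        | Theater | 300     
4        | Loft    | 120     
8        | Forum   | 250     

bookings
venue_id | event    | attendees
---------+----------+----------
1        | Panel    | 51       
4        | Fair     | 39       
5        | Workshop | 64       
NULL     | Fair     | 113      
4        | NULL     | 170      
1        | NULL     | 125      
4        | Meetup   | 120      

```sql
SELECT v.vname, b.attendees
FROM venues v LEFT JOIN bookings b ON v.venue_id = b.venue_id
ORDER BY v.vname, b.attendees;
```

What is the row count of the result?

13

LEFT JOIN keeps every row from `venues`; unmatched rows get NULL for `bookings`'s columns.
Matching on v.venue_id = b.venue_id. A NULL in a compared column never satisfies the condition.
- v[0] venue_id=6 → no match; kept with NULLs on the b side.
- v[1] venue_id=8 → no match; kept with NULLs on the b side.
- v[2] venue_id=3 → no match; kept with NULLs on the b side.
- v[3] venue_id=NULL → no match; kept with NULLs on the b side.
- v[4] venue_id=1 → 2 match(es) in b → 2 row(s).
- v[5] venue_id=1 → 2 match(es) in b → 2 row(s).
- v[6] venue_id=2 → no match; kept with NULLs on the b side.
- v[7] venue_id=4 → 3 match(es) in b → 3 row(s).
- v[8] venue_id=8 → no match; kept with NULLs on the b side.
Total: 7 matched + 6 padded = 13 rows.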